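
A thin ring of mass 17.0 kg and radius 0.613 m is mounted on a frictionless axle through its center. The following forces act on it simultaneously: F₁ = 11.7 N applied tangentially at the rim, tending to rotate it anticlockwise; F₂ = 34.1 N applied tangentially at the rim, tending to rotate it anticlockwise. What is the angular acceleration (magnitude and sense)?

α ≈ 4.39 rad/s², anticlockwise

I = MR² = (17.0)(0.613)² = 6.388 kg·m².
Taking anticlockwise as positive: τ₁ = +(11.7)(0.613) = +7.172 N·m; τ₂ = +(34.1)(0.613) = +20.90 N·m.
Net torque τ = 28.08 N·m.
α = τ/I = 28.08/6.388 = 4.395 rad/s².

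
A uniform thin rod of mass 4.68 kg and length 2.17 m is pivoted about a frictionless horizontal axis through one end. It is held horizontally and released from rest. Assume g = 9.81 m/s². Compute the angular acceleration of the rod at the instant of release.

α ≈ 6.78 rad/s²

About the pivot, I = (1/3)ML² = (1/3)(4.68)(2.17)² = 7.346 kg·m².
The weight acts at the center, a distance L/2 = 1.085 m from the pivot; τ = Mg(L/2) = 49.81 N·m.
α = τ/I = 49.81/7.346 = 6.781 rad/s².
(Equivalently α = (3g/(2L)) = 6.781 rad/s².)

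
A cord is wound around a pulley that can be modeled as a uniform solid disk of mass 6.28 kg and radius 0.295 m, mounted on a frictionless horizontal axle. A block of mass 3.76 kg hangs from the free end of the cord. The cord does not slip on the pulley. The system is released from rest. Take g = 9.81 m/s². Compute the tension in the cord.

T ≈ 16.8 N

I = ½MR² = (1/2)(6.28)(0.295)² = 0.2733 kg·m².
Block: mg − T = ma. Pulley: TR = Iα. No-slip: a = αR, so T = (I/R²)a = 3.140·a.
Then mg = (m + 3.140)a, so a = (3.76)(9.81)/(3.76 + 3.140) = 5.346 m/s².
T = 3.140·a = 16.79 N.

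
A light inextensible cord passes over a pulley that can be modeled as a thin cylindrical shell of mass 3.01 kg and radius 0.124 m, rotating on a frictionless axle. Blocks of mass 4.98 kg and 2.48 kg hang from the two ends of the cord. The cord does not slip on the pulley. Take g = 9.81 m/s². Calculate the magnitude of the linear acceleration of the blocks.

I = MR² = (3.01)(0.124)² = 0.04628 kg·m².
Heavier block: m₁g − T₁ = m₁a. Lighter block: T₂ − m₂g = m₂a.
Pulley: (T₁ − T₂)R = Iα = I(a/R), so T₁ − T₂ = (I/R²)a = 1·M_p a = 3.010·a.
Adding the three: (m₁ − m₂)g = (m₁ + m₂ + 3.010)a, so a = (4.98 − 2.48)(9.81)/(4.98 + 2.48 + 3.010) = 2.342 m/s².

a ≈ 2.34 m/s²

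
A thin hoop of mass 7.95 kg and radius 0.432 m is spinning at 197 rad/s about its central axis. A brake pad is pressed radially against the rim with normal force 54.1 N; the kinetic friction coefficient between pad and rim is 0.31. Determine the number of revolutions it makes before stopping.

≈ 632 revolutions

I = MR² = (7.95)(0.432)² = 1.484 kg·m².
Friction force f = μN = (0.31)(54.1) = 16.77 N at the rim; torque magnitude τ = fR = 7.245 N·m, opposing ω.
|α| = τ/I = 7.245/1.484 = 4.883 rad/s² (deceleration).
ω² = ω₀² − 2|α|θ with ω = 0 ⇒ θ = ω₀²/(2|α|) = 3974 rad = 632.4 rev.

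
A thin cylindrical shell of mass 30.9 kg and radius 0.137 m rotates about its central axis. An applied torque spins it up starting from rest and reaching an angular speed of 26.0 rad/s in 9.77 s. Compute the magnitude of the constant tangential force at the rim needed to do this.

F ≈ 11.3 N

I = MR² = (30.9)(0.137)² = 0.5800 kg·m².
α = Δω/Δt = (26.0 − 0)/9.77 = 2.661 rad/s².
The required torque is τ = Iα = (0.5800)(2.661) = 1.543 N·m.
A tangential force at the rim gives τ = FR, so F = τ/R = 1.543/0.137 = 11.27 N.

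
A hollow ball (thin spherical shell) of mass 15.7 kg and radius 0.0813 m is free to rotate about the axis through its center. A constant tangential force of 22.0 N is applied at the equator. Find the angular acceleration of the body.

α ≈ 25.9 rad/s²

I = (2/3)MR² = (2/3)(15.7)(0.0813)² = 0.06918 kg·m².
τ = F R = (22.0)(0.0813) = 1.789 N·m.
From τ = Iα: α = 1.789/0.06918 = 25.85 rad/s².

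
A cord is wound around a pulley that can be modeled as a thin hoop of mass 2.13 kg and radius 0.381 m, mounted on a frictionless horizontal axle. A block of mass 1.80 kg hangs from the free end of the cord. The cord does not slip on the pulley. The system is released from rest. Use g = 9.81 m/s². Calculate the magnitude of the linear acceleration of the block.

I = MR² = (2.13)(0.381)² = 0.3092 kg·m².
Block: mg − T = ma. Pulley: TR = Iα. No-slip: a = αR, so T = (I/R²)a = 2.130·a.
Then mg = (m + 2.130)a, so a = (1.80)(9.81)/(1.80 + 2.130) = 4.493 m/s².

a ≈ 4.49 m/s²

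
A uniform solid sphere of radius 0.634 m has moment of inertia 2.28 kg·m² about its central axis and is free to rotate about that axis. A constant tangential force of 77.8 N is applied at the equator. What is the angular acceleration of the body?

α ≈ 21.6 rad/s²

τ = F R = (77.8)(0.634) = 49.33 N·m.
Newton's second law for rotation, τ = Iα, gives α = τ/I = 49.33/2.280 = 21.63 rad/s².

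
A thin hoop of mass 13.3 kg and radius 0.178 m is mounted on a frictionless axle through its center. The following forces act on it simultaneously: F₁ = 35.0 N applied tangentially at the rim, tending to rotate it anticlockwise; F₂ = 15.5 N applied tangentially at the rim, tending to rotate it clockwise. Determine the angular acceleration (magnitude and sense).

α ≈ 8.24 rad/s², anticlockwise

I = MR² = (13.3)(0.178)² = 0.4214 kg·m².
Taking anticlockwise as positive: τ₁ = +(35.0)(0.178) = +6.230 N·m; τ₂ = −(15.5)(0.178) = −2.759 N·m.
Net torque τ = 3.471 N·m.
α = τ/I = 3.471/0.4214 = 8.237 rad/s².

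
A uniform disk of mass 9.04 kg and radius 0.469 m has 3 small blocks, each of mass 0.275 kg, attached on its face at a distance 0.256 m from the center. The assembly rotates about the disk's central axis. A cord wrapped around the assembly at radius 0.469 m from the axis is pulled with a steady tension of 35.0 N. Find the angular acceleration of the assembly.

I_disk = ½MR² = ½(9.04)(0.469)² = 0.9942 kg·m².
I_blocks = 3·m·r² = 3(0.275)(0.256)² = 0.05407 kg·m².
Total I = 1.048 kg·m².
τ = F r = (35.0)(0.469) = 16.41 N·m.
α = τ/I = 16.41/1.048 = 15.66 rad/s².

α ≈ 15.7 rad/s²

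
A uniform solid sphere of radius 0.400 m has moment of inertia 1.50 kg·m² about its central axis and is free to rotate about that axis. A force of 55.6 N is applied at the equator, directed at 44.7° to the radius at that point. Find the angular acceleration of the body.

Only the tangential component produces torque: τ = F R sinθ = (55.6)(0.400) sin 44.7° = 15.64 N·m.
Newton's second law for rotation, τ = Iα, gives α = τ/I = 15.64/1.500 = 10.43 rad/s².

α ≈ 10.4 rad/s²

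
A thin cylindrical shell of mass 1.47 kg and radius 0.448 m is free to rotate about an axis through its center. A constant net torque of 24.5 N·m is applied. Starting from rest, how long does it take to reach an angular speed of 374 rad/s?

t ≈ 4.50 s

I = MR² = (1.47)(0.448)² = 0.2950 kg·m².
α = τ/I = 24.5/0.2950 = 83.04 rad/s².
ω = αt ⇒ t = ω/α = 374/83.04 = 4.504 s.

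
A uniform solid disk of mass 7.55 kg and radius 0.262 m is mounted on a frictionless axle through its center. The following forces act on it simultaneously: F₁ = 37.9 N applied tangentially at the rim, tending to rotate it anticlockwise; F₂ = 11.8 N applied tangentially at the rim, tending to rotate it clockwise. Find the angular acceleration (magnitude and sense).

α ≈ 26.4 rad/s², anticlockwise

I = ½MR² = (1/2)(7.55)(0.262)² = 0.2591 kg·m².
Taking anticlockwise as positive: τ₁ = +(37.9)(0.262) = +9.930 N·m; τ₂ = −(11.8)(0.262) = −3.092 N·m.
Net torque τ = 6.838 N·m.
α = τ/I = 6.838/0.2591 = 26.39 rad/s².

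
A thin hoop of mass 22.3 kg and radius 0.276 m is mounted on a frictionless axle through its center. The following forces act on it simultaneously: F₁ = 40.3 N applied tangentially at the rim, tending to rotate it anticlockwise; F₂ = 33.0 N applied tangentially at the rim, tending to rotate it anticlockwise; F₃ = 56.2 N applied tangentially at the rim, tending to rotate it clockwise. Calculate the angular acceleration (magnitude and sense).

I = MR² = (22.3)(0.276)² = 1.699 kg·m².
Taking anticlockwise as positive: τ₁ = +(40.3)(0.276) = +11.12 N·m; τ₂ = +(33.0)(0.276) = +9.108 N·m; τ₃ = −(56.2)(0.276) = −15.51 N·m.
Net torque τ = 4.720 N·m.
α = τ/I = 4.720/1.699 = 2.778 rad/s².

α ≈ 2.78 rad/s², anticlockwise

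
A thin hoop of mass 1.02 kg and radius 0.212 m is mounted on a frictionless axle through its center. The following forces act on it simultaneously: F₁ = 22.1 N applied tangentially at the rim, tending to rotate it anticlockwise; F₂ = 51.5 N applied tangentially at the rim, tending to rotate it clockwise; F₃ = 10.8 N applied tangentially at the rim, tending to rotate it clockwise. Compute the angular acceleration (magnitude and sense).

α ≈ 186 rad/s², clockwise

I = MR² = (1.02)(0.212)² = 0.04584 kg·m².
Taking anticlockwise as positive: τ₁ = +(22.1)(0.212) = +4.685 N·m; τ₂ = −(51.5)(0.212) = −10.92 N·m; τ₃ = −(10.8)(0.212) = −2.290 N·m.
Net torque τ = -8.522 N·m.
α = τ/I = -8.522/0.04584 = -185.9 rad/s².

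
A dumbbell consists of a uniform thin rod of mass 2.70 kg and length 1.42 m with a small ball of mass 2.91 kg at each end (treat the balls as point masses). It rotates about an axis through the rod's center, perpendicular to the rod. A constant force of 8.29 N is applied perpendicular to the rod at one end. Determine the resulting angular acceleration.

I_rod = (1/12)ML² = (1/12)(2.70)(1.42)² = 0.4537 kg·m².
I_balls = 2·m·(L/2)² = 2(2.91)(0.7100)² = 2.934 kg·m².
Total I = 3.388 kg·m².
τ = F·(L/2) = (8.29)(0.710) = 5.886 N·m.
α = τ/I = 5.886/3.388 = 1.738 rad/s².

α ≈ 1.74 rad/s²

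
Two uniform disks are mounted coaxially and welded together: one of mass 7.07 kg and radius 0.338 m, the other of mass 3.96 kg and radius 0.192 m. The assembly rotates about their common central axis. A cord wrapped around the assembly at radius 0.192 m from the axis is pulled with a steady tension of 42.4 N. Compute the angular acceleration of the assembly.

α ≈ 17.1 rad/s²

I = ½M₁R₁² + ½M₂R₂² = ½(7.07)(0.338)² + ½(3.96)(0.192)² = 0.4768 kg·m².
τ = F r = (42.4)(0.192) = 8.141 N·m.
α = τ/I = 8.141/0.4768 = 17.07 rad/s².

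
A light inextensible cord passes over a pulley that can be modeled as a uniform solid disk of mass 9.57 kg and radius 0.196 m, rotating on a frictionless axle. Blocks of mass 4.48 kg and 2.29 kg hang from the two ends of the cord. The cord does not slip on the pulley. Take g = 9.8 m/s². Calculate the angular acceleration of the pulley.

α ≈ 9.48 rad/s²

I = ½MR² = (1/2)(9.57)(0.196)² = 0.1838 kg·m².
Heavier block: m₁g − T₁ = m₁a. Lighter block: T₂ − m₂g = m₂a.
Pulley: (T₁ − T₂)R = Iα = I(a/R), so T₁ − T₂ = (I/R²)a = (1/2)M_p a = 4.785·a.
Adding the three: (m₁ − m₂)g = (m₁ + m₂ + 4.785)a, so a = (4.48 − 2.29)(9.8)/(4.48 + 2.29 + 4.785) = 1.857 m/s².
α = a/R = 1.857/0.196 = 9.476 rad/s².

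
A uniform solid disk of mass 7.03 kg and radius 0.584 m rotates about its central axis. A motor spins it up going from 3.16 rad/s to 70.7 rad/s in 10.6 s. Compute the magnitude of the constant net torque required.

I = ½MR² = (1/2)(7.03)(0.584)² = 1.199 kg·m².
α = Δω/Δt = (70.7 − 3.16)/10.6 = 6.372 rad/s².
τ = Iα = (1.199)(6.372) = 7.638 N·m.

τ ≈ 7.64 N·m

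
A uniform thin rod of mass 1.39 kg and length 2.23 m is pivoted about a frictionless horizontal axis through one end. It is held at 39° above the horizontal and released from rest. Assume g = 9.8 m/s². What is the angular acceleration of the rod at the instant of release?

α ≈ 5.12 rad/s²

About the pivot, I = (1/3)ML² = (1/3)(1.39)(2.23)² = 2.304 kg·m².
The weight acts at the center, a distance L/2 = 1.115 m from the pivot; τ = Mg(L/2) cos 39° = 11.80 N·m.
α = τ/I = 11.80/2.304 = 5.123 rad/s².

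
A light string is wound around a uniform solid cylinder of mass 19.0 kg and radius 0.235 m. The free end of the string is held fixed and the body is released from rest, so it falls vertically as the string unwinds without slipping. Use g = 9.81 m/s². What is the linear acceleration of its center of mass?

Translation: Mg − T = Ma. Rotation about the center: TR = Iα with I = ½MR².
With a = αR: T = (I/R²)a = (1/2)M a, so Mg = (1 + 0.5000)Ma.
a = g/(1 + 0.5000) = 9.81/1.500 = 6.540 m/s².

a ≈ 6.54 m/s²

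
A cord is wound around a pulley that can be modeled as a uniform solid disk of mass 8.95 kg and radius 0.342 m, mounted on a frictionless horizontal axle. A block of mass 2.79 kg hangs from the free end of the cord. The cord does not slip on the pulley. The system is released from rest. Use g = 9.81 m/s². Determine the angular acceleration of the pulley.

I = ½MR² = (1/2)(8.95)(0.342)² = 0.5234 kg·m².
Block: mg − T = ma. Pulley: TR = Iα. No-slip: a = αR, so T = (I/R²)a = 4.475·a.
Then mg = (m + 4.475)a, so a = (2.79)(9.81)/(2.79 + 4.475) = 3.767 m/s².
α = a/R = 3.767/0.342 = 11.02 rad/s².

α ≈ 11.0 rad/s²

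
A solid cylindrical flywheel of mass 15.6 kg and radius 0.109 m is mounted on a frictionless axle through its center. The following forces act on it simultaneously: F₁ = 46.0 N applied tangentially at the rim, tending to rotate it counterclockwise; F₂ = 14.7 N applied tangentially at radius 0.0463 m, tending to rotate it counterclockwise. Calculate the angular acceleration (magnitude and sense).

I = ½MR² = (1/2)(15.6)(0.109)² = 0.09267 kg·m².
Taking counterclockwise as positive: τ₁ = +(46.0)(0.109) = +5.014 N·m; τ₂ = +(14.7)(0.0463) = +0.6806 N·m.
Net torque τ = 5.695 N·m.
α = τ/I = 5.695/0.09267 = 61.45 rad/s².

α ≈ 61.4 rad/s², counterclockwise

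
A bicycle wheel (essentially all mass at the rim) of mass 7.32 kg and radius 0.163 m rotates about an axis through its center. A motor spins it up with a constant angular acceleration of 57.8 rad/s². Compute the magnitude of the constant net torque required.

I = MR² = (7.32)(0.163)² = 0.1945 kg·m².
τ = Iα = (0.1945)(57.80) = 11.24 N·m.

τ ≈ 11.2 N·m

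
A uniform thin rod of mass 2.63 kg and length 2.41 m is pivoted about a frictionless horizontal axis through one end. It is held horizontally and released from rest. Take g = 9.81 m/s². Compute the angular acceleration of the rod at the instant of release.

About the pivot, I = (1/3)ML² = (1/3)(2.63)(2.41)² = 5.092 kg·m².
The weight acts at the center, a distance L/2 = 1.205 m from the pivot; τ = Mg(L/2) = 31.09 N·m.
α = τ/I = 31.09/5.092 = 6.106 rad/s².

α ≈ 6.11 rad/s²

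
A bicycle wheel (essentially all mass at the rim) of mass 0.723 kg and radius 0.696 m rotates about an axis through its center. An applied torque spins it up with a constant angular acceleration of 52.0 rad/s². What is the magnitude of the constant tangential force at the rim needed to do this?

F ≈ 26.2 N

I = MR² = (0.723)(0.696)² = 0.3502 kg·m².
The required torque is τ = Iα = (0.3502)(52.00) = 18.21 N·m.
A tangential force at the rim gives τ = FR, so F = τ/R = 18.21/0.696 = 26.17 N.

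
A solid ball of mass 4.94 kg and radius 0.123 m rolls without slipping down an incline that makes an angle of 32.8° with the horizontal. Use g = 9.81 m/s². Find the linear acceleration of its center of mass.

a ≈ 3.80 m/s²

Translation along the incline: Mg sinθ − f = Ma.
Rotation about the center: fR = Iα with I = (2/5)MR². No-slip gives a = αR, so f = (I/R²)a = (2/5)M a.
Substituting: Mg sinθ = (1 + 0.4000)Ma, so a = g sinθ/(1 + 0.4000) = (9.81) sin 32.8° / 1.400 = 3.796 m/s².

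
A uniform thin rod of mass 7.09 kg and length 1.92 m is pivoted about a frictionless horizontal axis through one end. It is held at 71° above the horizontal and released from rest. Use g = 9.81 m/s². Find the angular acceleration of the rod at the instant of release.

About the pivot, I = (1/3)ML² = (1/3)(7.09)(1.92)² = 8.712 kg·m².
The weight acts at the center, a distance L/2 = 0.9600 m from the pivot; τ = Mg(L/2) cos 71° = 21.74 N·m.
α = τ/I = 21.74/8.712 = 2.495 rad/s².

α ≈ 2.50 rad/s²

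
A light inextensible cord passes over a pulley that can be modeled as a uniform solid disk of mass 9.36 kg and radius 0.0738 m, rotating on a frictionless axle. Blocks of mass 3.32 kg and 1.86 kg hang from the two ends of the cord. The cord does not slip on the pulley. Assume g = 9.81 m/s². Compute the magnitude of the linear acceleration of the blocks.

a ≈ 1.45 m/s²

I = ½MR² = (1/2)(9.36)(0.0738)² = 0.02549 kg·m².
Heavier block: m₁g − T₁ = m₁a. Lighter block: T₂ − m₂g = m₂a.
Pulley: (T₁ − T₂)R = Iα = I(a/R), so T₁ − T₂ = (I/R²)a = (1/2)M_p a = 4.680·a.
Adding the three: (m₁ − m₂)g = (m₁ + m₂ + 4.680)a, so a = (3.32 − 1.86)(9.81)/(3.32 + 1.86 + 4.680) = 1.453 m/s².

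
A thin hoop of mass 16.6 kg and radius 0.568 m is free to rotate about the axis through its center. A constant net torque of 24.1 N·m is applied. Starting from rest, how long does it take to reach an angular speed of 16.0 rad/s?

I = MR² = (16.6)(0.568)² = 5.356 kg·m².
α = τ/I = 24.1/5.356 = 4.500 rad/s².
ω = αt ⇒ t = ω/α = 16.0/4.500 = 3.556 s.

t ≈ 3.56 s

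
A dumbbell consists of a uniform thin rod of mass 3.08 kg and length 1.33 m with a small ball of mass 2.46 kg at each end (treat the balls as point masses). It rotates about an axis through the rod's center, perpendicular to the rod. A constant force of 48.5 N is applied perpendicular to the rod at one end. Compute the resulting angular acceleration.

I_rod = (1/12)ML² = (1/12)(3.08)(1.33)² = 0.4540 kg·m².
I_balls = 2·m·(L/2)² = 2(2.46)(0.6650)² = 2.176 kg·m².
Total I = 2.630 kg·m².
τ = F·(L/2) = (48.5)(0.665) = 32.25 N·m.
α = τ/I = 32.25/2.630 = 12.26 rad/s².

α ≈ 12.3 rad/s²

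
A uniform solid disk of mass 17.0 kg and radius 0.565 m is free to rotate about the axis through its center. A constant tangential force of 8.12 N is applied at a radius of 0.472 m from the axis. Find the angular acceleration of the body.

α ≈ 1.41 rad/s²

I = ½MR² = (1/2)(17.0)(0.565)² = 2.713 kg·m².
τ = F·r = (8.12)(0.472) = 3.833 N·m.
Newton's second law for rotation, τ = Iα, gives α = τ/I = 3.833/2.713 = 1.412 rad/s².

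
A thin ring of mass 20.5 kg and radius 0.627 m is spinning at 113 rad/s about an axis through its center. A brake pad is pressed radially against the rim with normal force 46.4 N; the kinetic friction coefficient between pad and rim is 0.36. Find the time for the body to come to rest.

t ≈ 87.0 s

I = MR² = (20.5)(0.627)² = 8.059 kg·m².
Friction force f = μN = (0.36)(46.4) = 16.70 N at the rim; torque magnitude τ = fR = 10.47 N·m, opposing ω.
|α| = τ/I = 10.47/8.059 = 1.300 rad/s² (deceleration).
0 = ω₀ − |α|t ⇒ t = ω₀/|α| = 113/1.300 = 86.95 s.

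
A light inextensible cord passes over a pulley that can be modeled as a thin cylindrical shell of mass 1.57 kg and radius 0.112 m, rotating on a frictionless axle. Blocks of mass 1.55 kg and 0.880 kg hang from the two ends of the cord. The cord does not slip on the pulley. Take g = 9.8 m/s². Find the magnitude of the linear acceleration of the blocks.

I = MR² = (1.57)(0.112)² = 0.01969 kg·m².
Heavier block: m₁g − T₁ = m₁a. Lighter block: T₂ − m₂g = m₂a.
Pulley: (T₁ − T₂)R = Iα = I(a/R), so T₁ − T₂ = (I/R²)a = 1·M_p a = 1.570·a.
Adding the three: (m₁ − m₂)g = (m₁ + m₂ + 1.570)a, so a = (1.55 − 0.880)(9.8)/(1.55 + 0.880 + 1.570) = 1.642 m/s².

a ≈ 1.64 m/s²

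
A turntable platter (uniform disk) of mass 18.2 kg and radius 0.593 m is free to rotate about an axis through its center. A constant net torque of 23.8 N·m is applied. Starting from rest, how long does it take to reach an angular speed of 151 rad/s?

I = ½MR² = (1/2)(18.2)(0.593)² = 3.200 kg·m².
α = τ/I = 23.8/3.200 = 7.437 rad/s².
ω = αt ⇒ t = ω/α = 151/7.437 = 20.30 s.

t ≈ 20.3 s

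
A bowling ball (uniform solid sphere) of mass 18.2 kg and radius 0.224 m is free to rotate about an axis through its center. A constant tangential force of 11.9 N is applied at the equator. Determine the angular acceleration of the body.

I = (2/5)MR² = (2/5)(18.2)(0.224)² = 0.3653 kg·m².
τ = F R = (11.9)(0.224) = 2.666 N·m.
From τ = Iα: α = 2.666/0.3653 = 7.297 rad/s².

α ≈ 7.30 rad/s²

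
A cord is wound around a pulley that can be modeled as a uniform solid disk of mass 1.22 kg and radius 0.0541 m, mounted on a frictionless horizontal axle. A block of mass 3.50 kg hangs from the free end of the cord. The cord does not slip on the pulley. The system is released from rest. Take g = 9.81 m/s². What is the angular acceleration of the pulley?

I = ½MR² = (1/2)(1.22)(0.0541)² = 0.001785 kg·m².
Block: mg − T = ma. Pulley: TR = Iα. No-slip: a = αR, so T = (I/R²)a = 0.6100·a.
Then mg = (m + 0.6100)a, so a = (3.50)(9.81)/(3.50 + 0.6100) = 8.354 m/s².
α = a/R = 8.354/0.0541 = 154.4 rad/s².

α ≈ 154 rad/s²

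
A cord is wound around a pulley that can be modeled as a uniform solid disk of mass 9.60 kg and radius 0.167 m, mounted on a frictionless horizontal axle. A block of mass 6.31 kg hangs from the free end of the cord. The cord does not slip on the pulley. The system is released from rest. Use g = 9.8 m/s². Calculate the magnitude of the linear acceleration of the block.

I = ½MR² = (1/2)(9.60)(0.167)² = 0.1339 kg·m².
Block: mg − T = ma. Pulley: TR = Iα. No-slip: a = αR, so T = (I/R²)a = 4.800·a.
Then mg = (m + 4.800)a, so a = (6.31)(9.8)/(6.31 + 4.800) = 5.566 m/s².

a ≈ 5.57 m/s²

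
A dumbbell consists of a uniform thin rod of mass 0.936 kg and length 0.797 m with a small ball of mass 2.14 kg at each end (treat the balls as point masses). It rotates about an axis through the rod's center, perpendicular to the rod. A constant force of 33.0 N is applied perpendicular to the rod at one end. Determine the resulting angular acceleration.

α ≈ 18.0 rad/s²

I_rod = (1/12)ML² = (1/12)(0.936)(0.797)² = 0.04955 kg·m².
I_balls = 2·m·(L/2)² = 2(2.14)(0.3985)² = 0.6797 kg·m².
Total I = 0.7292 kg·m².
τ = F·(L/2) = (33.0)(0.399) = 13.15 N·m.
α = τ/I = 13.15/0.7292 = 18.03 rad/s².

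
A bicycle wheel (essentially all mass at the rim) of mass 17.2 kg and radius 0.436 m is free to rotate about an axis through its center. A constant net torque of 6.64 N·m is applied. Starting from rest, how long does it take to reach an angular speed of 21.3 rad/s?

t ≈ 10.5 s

I = MR² = (17.2)(0.436)² = 3.270 kg·m².
α = τ/I = 6.64/3.270 = 2.031 rad/s².
ω = αt ⇒ t = ω/α = 21.3/2.031 = 10.49 s.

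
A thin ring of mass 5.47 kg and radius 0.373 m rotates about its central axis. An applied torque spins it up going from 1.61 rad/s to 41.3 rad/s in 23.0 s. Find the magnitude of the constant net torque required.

τ ≈ 1.31 N·m

I = MR² = (5.47)(0.373)² = 0.7610 kg·m².
α = Δω/Δt = (41.3 − 1.61)/23.0 = 1.726 rad/s².
τ = Iα = (0.7610)(1.726) = 1.313 N·m.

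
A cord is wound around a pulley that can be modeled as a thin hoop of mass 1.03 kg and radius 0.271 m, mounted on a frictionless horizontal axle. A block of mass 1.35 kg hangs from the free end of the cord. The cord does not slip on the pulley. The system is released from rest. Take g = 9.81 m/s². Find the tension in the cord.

T ≈ 5.73 N

I = MR² = (1.03)(0.271)² = 0.07564 kg·m².
Block: mg − T = ma. Pulley: TR = Iα. No-slip: a = αR, so T = (I/R²)a = 1.030·a.
Then mg = (m + 1.030)a, so a = (1.35)(9.81)/(1.35 + 1.030) = 5.564 m/s².
T = 1.030·a = 5.731 N.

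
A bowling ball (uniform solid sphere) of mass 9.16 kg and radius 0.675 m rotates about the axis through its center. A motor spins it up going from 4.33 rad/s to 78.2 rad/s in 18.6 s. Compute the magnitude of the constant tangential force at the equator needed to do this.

F ≈ 9.82 N

I = (2/5)MR² = (2/5)(9.16)(0.675)² = 1.669 kg·m².
α = Δω/Δt = (78.2 − 4.33)/18.6 = 3.972 rad/s².
The required torque is τ = Iα = (1.669)(3.972) = 6.630 N·m.
A tangential force at the equator gives τ = FR, so F = τ/R = 6.630/0.675 = 9.822 N.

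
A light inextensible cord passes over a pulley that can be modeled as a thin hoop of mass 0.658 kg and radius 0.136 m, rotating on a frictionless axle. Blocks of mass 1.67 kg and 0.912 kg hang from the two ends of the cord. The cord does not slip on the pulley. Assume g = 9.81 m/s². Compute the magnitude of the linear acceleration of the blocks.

I = MR² = (0.658)(0.136)² = 0.01217 kg·m².
Heavier block: m₁g − T₁ = m₁a. Lighter block: T₂ − m₂g = m₂a.
Pulley: (T₁ − T₂)R = Iα = I(a/R), so T₁ − T₂ = (I/R²)a = 1·M_p a = 0.6580·a.
Adding the three: (m₁ − m₂)g = (m₁ + m₂ + 0.6580)a, so a = (1.67 − 0.912)(9.81)/(1.67 + 0.912 + 0.6580) = 2.295 m/s².

a ≈ 2.30 m/s²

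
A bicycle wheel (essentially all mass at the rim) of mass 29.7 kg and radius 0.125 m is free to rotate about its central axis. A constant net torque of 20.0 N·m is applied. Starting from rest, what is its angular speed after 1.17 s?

I = MR² = (29.7)(0.125)² = 0.4641 kg·m².
α = τ/I = 20.0/0.4641 = 43.10 rad/s².
ω = ω₀ + αt = 0 + (43.10)(1.17) = 50.42 rad/s.

ω ≈ 50.4 rad/s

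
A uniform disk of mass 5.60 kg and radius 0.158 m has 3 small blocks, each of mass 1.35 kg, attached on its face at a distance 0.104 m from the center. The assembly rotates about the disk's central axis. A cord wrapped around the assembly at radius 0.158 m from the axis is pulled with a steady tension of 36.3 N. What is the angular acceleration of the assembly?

I_disk = ½MR² = ½(5.60)(0.158)² = 0.06990 kg·m².
I_blocks = 3·m·r² = 3(1.35)(0.104)² = 0.04380 kg·m².
Total I = 0.1137 kg·m².
τ = F r = (36.3)(0.158) = 5.735 N·m.
α = τ/I = 5.735/0.1137 = 50.44 rad/s².

α ≈ 50.4 rad/s²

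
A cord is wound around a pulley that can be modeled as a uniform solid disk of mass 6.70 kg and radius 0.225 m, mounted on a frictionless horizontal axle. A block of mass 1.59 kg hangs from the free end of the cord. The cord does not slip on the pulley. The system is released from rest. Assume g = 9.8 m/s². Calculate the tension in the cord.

I = ½MR² = (1/2)(6.70)(0.225)² = 0.1696 kg·m².
Block: mg − T = ma. Pulley: TR = Iα. No-slip: a = αR, so T = (I/R²)a = 3.350·a.
Then mg = (m + 3.350)a, so a = (1.59)(9.8)/(1.59 + 3.350) = 3.154 m/s².
T = 3.350·a = 10.57 N.

T ≈ 10.6 N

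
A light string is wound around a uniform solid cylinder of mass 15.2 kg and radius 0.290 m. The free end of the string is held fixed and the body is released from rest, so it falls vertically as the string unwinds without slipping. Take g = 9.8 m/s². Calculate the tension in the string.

T ≈ 49.7 N

Translation: Mg − T = Ma. Rotation about the center: TR = Iα with I = ½MR².
With a = αR: T = (I/R²)a = (1/2)M a, so Mg = (1 + 0.5000)Ma.
a = g/(1 + 0.5000) = 9.8/1.500 = 6.533 m/s².
T = 0.5000·M·a = (0.5000)(15.2)(6.533) = 49.65 N.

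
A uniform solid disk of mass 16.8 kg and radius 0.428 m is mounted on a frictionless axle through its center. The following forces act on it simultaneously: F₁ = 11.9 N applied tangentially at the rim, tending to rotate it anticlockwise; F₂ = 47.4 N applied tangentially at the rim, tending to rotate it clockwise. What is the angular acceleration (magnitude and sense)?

α ≈ 9.87 rad/s², clockwise

I = ½MR² = (1/2)(16.8)(0.428)² = 1.539 kg·m².
Taking anticlockwise as positive: τ₁ = +(11.9)(0.428) = +5.093 N·m; τ₂ = −(47.4)(0.428) = −20.29 N·m.
Net torque τ = -15.19 N·m.
α = τ/I = -15.19/1.539 = -9.874 rad/s².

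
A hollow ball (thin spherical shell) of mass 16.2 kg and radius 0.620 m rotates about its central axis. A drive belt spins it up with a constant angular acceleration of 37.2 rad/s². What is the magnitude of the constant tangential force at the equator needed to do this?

I = (2/3)MR² = (2/3)(16.2)(0.620)² = 4.152 kg·m².
The required torque is τ = Iα = (4.152)(37.20) = 154.4 N·m.
A tangential force at the equator gives τ = FR, so F = τ/R = 154.4/0.620 = 249.1 N.

F ≈ 249 N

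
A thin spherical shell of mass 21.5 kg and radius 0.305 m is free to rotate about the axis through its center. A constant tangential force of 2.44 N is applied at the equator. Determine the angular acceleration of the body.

I = (2/3)MR² = (2/3)(21.5)(0.305)² = 1.333 kg·m².
τ = F R = (2.44)(0.305) = 0.7442 N·m.
Newton's second law for rotation, τ = Iα, gives α = τ/I = 0.7442/1.333 = 0.5581 rad/s².

α ≈ 0.558 rad/s²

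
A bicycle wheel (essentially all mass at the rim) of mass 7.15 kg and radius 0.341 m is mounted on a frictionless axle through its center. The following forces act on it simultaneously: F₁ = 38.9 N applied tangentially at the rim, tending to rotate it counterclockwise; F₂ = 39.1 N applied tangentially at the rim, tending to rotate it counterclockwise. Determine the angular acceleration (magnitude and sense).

α ≈ 32.0 rad/s², counterclockwise

I = MR² = (7.15)(0.341)² = 0.8314 kg·m².
Taking counterclockwise as positive: τ₁ = +(38.9)(0.341) = +13.26 N·m; τ₂ = +(39.1)(0.341) = +13.33 N·m.
Net torque τ = 26.60 N·m.
α = τ/I = 26.60/0.8314 = 31.99 rad/s².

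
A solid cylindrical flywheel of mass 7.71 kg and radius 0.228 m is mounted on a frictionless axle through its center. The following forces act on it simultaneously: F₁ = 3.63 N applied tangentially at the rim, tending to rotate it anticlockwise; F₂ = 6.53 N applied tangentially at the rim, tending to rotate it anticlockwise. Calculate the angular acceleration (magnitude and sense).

I = ½MR² = (1/2)(7.71)(0.228)² = 0.2004 kg·m².
Taking anticlockwise as positive: τ₁ = +(3.63)(0.228) = +0.8276 N·m; τ₂ = +(6.53)(0.228) = +1.489 N·m.
Net torque τ = 2.316 N·m.
α = τ/I = 2.316/0.2004 = 11.56 rad/s².

α ≈ 11.6 rad/s², anticlockwise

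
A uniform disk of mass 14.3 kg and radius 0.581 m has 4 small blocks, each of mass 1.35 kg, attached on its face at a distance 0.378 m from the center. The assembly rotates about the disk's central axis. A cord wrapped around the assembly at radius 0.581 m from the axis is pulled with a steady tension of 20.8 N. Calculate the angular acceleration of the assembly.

α ≈ 3.79 rad/s²

I_disk = ½MR² = ½(14.3)(0.581)² = 2.414 kg·m².
I_blocks = 4·m·r² = 4(1.35)(0.378)² = 0.7716 kg·m².
Total I = 3.185 kg·m².
τ = F r = (20.8)(0.581) = 12.08 N·m.
α = τ/I = 12.08/3.185 = 3.794 rad/s².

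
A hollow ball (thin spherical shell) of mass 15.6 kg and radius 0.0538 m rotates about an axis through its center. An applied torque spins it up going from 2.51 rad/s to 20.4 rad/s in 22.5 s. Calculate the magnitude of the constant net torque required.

I = (2/3)MR² = (2/3)(15.6)(0.0538)² = 0.03010 kg·m².
α = Δω/Δt = (20.4 − 2.51)/22.5 = 0.7951 rad/s².
τ = Iα = (0.03010)(0.7951) = 0.02393 N·m.

τ ≈ 0.0239 N·m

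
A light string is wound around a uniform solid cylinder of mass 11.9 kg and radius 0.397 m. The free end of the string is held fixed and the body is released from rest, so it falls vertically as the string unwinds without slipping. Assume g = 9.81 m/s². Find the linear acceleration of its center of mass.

Translation: Mg − T = Ma. Rotation about the center: TR = Iα with I = ½MR².
With a = αR: T = (I/R²)a = (1/2)M a, so Mg = (1 + 0.5000)Ma.
a = g/(1 + 0.5000) = 9.81/1.500 = 6.540 m/s².

a ≈ 6.54 m/s²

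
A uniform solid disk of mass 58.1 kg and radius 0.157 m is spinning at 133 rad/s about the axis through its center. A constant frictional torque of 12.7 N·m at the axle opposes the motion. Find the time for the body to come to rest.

I = ½MR² = (1/2)(58.1)(0.157)² = 0.7161 kg·m².
The net torque has magnitude 12.7 N·m, opposing ω.
|α| = τ/I = 12.70/0.7161 = 17.74 rad/s² (deceleration).
0 = ω₀ − |α|t ⇒ t = ω₀/|α| = 133/17.74 = 7.499 s.

t ≈ 7.50 s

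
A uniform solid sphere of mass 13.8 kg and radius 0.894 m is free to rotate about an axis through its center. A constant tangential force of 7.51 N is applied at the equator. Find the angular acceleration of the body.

I = (2/5)MR² = (2/5)(13.8)(0.894)² = 4.412 kg·m².
τ = F R = (7.51)(0.894) = 6.714 N·m.
From τ = Iα: α = 6.714/4.412 = 1.522 rad/s².

α ≈ 1.52 rad/s²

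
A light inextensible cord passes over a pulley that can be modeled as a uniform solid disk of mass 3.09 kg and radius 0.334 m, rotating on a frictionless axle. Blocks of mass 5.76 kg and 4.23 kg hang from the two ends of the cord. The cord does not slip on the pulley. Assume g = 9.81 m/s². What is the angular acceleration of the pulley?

I = ½MR² = (1/2)(3.09)(0.334)² = 0.1724 kg·m².
Heavier block: m₁g − T₁ = m₁a. Lighter block: T₂ − m₂g = m₂a.
Pulley: (T₁ − T₂)R = Iα = I(a/R), so T₁ − T₂ = (I/R²)a = (1/2)M_p a = 1.545·a.
Adding the three: (m₁ − m₂)g = (m₁ + m₂ + 1.545)a, so a = (5.76 − 4.23)(9.81)/(5.76 + 4.23 + 1.545) = 1.301 m/s².
α = a/R = 1.301/0.334 = 3.896 rad/s².

α ≈ 3.90 rad/s²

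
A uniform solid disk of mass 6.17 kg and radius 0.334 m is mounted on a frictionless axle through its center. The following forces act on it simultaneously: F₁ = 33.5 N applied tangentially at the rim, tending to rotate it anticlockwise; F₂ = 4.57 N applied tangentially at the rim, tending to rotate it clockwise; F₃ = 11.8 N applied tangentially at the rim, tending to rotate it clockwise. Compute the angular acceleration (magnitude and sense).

α ≈ 16.6 rad/s², anticlockwise

I = ½MR² = (1/2)(6.17)(0.334)² = 0.3442 kg·m².
Taking anticlockwise as positive: τ₁ = +(33.5)(0.334) = +11.19 N·m; τ₂ = −(4.57)(0.334) = −1.526 N·m; τ₃ = −(11.8)(0.334) = −3.941 N·m.
Net torque τ = 5.721 N·m.
α = τ/I = 5.721/0.3442 = 16.62 rad/s².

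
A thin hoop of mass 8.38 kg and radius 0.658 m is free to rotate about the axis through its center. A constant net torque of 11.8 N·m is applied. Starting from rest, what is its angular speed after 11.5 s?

I = MR² = (8.38)(0.658)² = 3.628 kg·m².
α = τ/I = 11.8/3.628 = 3.252 rad/s².
ω = ω₀ + αt = 0 + (3.252)(11.5) = 37.40 rad/s.

ω ≈ 37.4 rad/s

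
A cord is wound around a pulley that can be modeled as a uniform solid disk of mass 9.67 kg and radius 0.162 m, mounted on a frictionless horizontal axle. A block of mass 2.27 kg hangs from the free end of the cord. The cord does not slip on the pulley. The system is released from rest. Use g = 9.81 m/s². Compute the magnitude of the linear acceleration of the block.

a ≈ 3.13 m/s²

I = ½MR² = (1/2)(9.67)(0.162)² = 0.1269 kg·m².
Block: mg − T = ma. Pulley: TR = Iα. No-slip: a = αR, so T = (I/R²)a = 4.835·a.
Then mg = (m + 4.835)a, so a = (2.27)(9.81)/(2.27 + 4.835) = 3.134 m/s².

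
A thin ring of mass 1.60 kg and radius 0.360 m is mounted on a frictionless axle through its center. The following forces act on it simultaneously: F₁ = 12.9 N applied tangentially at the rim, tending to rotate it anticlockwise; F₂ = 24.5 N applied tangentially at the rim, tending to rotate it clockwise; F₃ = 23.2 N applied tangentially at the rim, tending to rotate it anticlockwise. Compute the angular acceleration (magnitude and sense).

I = MR² = (1.60)(0.360)² = 0.2074 kg·m².
Taking anticlockwise as positive: τ₁ = +(12.9)(0.360) = +4.644 N·m; τ₂ = −(24.5)(0.360) = −8.820 N·m; τ₃ = +(23.2)(0.360) = +8.352 N·m.
Net torque τ = 4.176 N·m.
α = τ/I = 4.176/0.2074 = 20.14 rad/s².

α ≈ 20.1 rad/s², anticlockwise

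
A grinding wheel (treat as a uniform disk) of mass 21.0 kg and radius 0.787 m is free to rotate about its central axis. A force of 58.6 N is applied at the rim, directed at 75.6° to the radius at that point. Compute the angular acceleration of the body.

α ≈ 6.87 rad/s²

I = ½MR² = (1/2)(21.0)(0.787)² = 6.503 kg·m².
Only the tangential component produces torque: τ = F R sinθ = (58.6)(0.787) sin 75.6° = 44.67 N·m.
From τ = Iα: α = 44.67/6.503 = 6.869 rad/s².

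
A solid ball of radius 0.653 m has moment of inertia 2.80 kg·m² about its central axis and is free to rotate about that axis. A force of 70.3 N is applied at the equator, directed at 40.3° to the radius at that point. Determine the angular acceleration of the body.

α ≈ 10.6 rad/s²

Only the tangential component produces torque: τ = F R sinθ = (70.3)(0.653) sin 40.3° = 29.69 N·m.
Newton's second law for rotation, τ = Iα, gives α = τ/I = 29.69/2.800 = 10.60 rad/s².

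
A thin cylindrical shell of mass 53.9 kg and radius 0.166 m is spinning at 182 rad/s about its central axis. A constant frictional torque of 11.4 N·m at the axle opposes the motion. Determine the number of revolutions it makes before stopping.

≈ 343 revolutions

I = MR² = (53.9)(0.166)² = 1.485 kg·m².
The net torque has magnitude 11.4 N·m, opposing ω.
|α| = τ/I = 11.40/1.485 = 7.675 rad/s² (deceleration).
ω² = ω₀² − 2|α|θ with ω = 0 ⇒ θ = ω₀²/(2|α|) = 2158 rad = 343.4 rev.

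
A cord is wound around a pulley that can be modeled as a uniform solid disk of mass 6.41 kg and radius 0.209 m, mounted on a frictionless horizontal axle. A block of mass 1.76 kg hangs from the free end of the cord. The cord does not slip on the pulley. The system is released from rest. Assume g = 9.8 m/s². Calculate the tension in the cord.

I = ½MR² = (1/2)(6.41)(0.209)² = 0.1400 kg·m².
Block: mg − T = ma. Pulley: TR = Iα. No-slip: a = αR, so T = (I/R²)a = 3.205·a.
Then mg = (m + 3.205)a, so a = (1.76)(9.8)/(1.76 + 3.205) = 3.474 m/s².
T = 3.205·a = 11.13 N.

T ≈ 11.1 N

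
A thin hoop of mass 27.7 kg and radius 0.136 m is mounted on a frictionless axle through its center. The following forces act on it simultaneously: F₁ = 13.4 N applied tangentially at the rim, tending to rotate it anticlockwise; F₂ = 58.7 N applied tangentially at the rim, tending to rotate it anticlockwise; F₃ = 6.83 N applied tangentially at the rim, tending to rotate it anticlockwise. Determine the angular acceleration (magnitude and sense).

I = MR² = (27.7)(0.136)² = 0.5123 kg·m².
Taking anticlockwise as positive: τ₁ = +(13.4)(0.136) = +1.822 N·m; τ₂ = +(58.7)(0.136) = +7.983 N·m; τ₃ = +(6.83)(0.136) = +0.9289 N·m.
Net torque τ = 10.73 N·m.
α = τ/I = 10.73/0.5123 = 20.95 rad/s².

α ≈ 21.0 rad/s², anticlockwise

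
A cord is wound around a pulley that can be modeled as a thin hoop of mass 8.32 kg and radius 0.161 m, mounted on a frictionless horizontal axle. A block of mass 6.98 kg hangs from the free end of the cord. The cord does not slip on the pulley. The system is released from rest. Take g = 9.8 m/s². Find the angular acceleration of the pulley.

I = MR² = (8.32)(0.161)² = 0.2157 kg·m².
Block: mg − T = ma. Pulley: TR = Iα. No-slip: a = αR, so T = (I/R²)a = 8.320·a.
Then mg = (m + 8.320)a, so a = (6.98)(9.8)/(6.98 + 8.320) = 4.471 m/s².
α = a/R = 4.471/0.161 = 27.77 rad/s².

α ≈ 27.8 rad/s²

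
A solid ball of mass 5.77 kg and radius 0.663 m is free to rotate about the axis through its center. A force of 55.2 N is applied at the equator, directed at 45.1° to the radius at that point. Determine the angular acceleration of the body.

α ≈ 25.6 rad/s²

I = (2/5)MR² = (2/5)(5.77)(0.663)² = 1.015 kg·m².
Only the tangential component produces torque: τ = F R sinθ = (55.2)(0.663) sin 45.1° = 25.92 N·m.
From τ = Iα: α = 25.92/1.015 = 25.55 rad/s².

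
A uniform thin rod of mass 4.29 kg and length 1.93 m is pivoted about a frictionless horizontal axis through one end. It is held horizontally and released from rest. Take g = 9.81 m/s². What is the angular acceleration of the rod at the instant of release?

About the pivot, I = (1/3)ML² = (1/3)(4.29)(1.93)² = 5.327 kg·m².
The weight acts at the center, a distance L/2 = 0.9650 m from the pivot; τ = Mg(L/2) = 40.61 N·m.
α = τ/I = 40.61/5.327 = 7.624 rad/s².

α ≈ 7.62 rad/s²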